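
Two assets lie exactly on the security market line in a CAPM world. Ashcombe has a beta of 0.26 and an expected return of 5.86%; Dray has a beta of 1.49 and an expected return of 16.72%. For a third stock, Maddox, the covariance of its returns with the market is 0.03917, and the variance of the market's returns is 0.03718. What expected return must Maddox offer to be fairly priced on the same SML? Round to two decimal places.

MRP = (16.72% − 5.86%) / (1.49 − 0.26) = 8.8293%
R_f = 5.86% − 0.26 × 8.8293% = 3.5644%
β_Maddox = Cov / Var(R_m) = 0.03917 / 0.03718 = 1.0535
E(R_Maddox) = R_f + β × MRP = 3.5644% + 1.0535 × 8.8293% = 12.87%

12.87%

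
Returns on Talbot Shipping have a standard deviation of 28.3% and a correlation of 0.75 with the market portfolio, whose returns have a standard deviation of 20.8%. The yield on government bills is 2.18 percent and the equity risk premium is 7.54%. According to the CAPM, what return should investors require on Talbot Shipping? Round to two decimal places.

β = ρ × σ_i / σ_m = 0.75 × 28.3% / 20.8% = 1.0204
E(R) = 2.18% + 1.0204 × 7.54% = 9.87%

9.87%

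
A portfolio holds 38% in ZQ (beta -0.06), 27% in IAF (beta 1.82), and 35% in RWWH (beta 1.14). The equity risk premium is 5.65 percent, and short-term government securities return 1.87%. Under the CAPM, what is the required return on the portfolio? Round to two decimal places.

β_P = Σ w_i β_i = 0.38×-0.06 + 0.27×1.82 + 0.35×1.14 = 0.8676
E(R_P) = R_f + β_P × MRP = 1.87% + 0.8676 × 5.65% = 6.77%

6.77%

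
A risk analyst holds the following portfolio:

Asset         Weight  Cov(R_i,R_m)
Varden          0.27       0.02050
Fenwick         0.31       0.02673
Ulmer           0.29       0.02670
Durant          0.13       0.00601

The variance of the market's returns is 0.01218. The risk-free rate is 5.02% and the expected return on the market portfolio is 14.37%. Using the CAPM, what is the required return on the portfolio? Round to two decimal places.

β_Varden = 0.02050 / 0.01218 = 1.6831
β_Fenwick = 0.02673 / 0.01218 = 2.1946
β_Ulmer = 0.02670 / 0.01218 = 2.1921
β_Durant = 0.00601 / 0.01218 = 0.4934
β_P = Σ w_i β_i = 0.27×1.6831 + 0.31×2.1946 + 0.29×2.1921 + 0.13×0.4934 = 1.8346
MRP = 14.37% − 5.02% = 9.35%
E(R_P) = R_f + β_P × MRP = 5.02% + 1.8346 × 9.35% = 22.17%

22.17%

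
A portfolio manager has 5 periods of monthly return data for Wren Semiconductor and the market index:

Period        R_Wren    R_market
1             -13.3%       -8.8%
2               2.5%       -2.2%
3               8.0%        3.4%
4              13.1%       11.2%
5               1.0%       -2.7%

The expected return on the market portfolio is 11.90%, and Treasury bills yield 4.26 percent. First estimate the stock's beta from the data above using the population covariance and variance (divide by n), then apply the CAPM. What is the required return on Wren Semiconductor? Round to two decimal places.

13.73%

Mean R_i = (-13.3 + 2.5 + 8.0 + 13.1 + 1.0) / 5 = 2.2600%
Mean R_m = (-8.8 − 2.2 + 3.4 + 11.2 − 2.7) / 5 = 0.1800%
Σ(R_i − R̄_i)(R_m − R̄_m) = 280.7260  ⇒  Cov = 280.7260 / 5 = 56.1452
Σ(R_m − R̄_m)² = 226.4080  ⇒  Var(R_m) = 226.4080 / 5 = 45.2816
β = Cov / Var(R_m) = 56.1452 / 45.2816 = 1.2399
MRP = 11.90% − 4.26% = 7.64%
E(R) = R_f + β × MRP = 4.26% + 1.2399 × 7.64% = 13.73%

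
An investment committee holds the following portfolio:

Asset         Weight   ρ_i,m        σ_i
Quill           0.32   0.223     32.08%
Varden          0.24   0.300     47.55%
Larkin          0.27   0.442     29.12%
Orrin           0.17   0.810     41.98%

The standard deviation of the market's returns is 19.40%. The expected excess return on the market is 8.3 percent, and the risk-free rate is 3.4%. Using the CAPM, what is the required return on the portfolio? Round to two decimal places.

9.80%

β_Quill = 0.223 × 32.08% / 19.40% = 0.3688
β_Varden = 0.300 × 47.55% / 19.40% = 0.7353
β_Larkin = 0.442 × 29.12% / 19.40% = 0.6635
β_Orrin = 0.810 × 41.98% / 19.40% = 1.7528
β_P = Σ w_i β_i = 0.32×0.3688 + 0.24×0.7353 + 0.27×0.6635 + 0.17×1.7528 = 0.7716
E(R_P) = R_f + β_P × MRP = 3.4% + 0.7716 × 8.3% = 9.80%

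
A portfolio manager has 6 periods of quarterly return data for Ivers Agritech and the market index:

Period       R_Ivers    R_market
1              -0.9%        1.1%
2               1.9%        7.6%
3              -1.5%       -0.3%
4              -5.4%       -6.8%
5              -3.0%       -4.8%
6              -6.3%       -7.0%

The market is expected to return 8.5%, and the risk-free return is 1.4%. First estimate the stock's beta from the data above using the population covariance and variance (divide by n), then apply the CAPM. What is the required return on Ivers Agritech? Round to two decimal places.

5.10%

Mean R_i = (-0.9 + 1.9 − 1.5 − 5.4 − 3.0 − 6.3) / 6 = -2.5333%
Mean R_m = (1.1 + 7.6 − 0.3 − 6.8 − 4.8 − 7.0) / 6 = -1.7000%
Σ(R_i − R̄_i)(R_m − R̄_m) = 83.2800  ⇒  Cov = 83.2800 / 6 = 13.8800
Σ(R_m − R̄_m)² = 160.0000  ⇒  Var(R_m) = 160.0000 / 6 = 26.6667
β = Cov / Var(R_m) = 13.8800 / 26.6667 = 0.5205
MRP = 8.5% − 1.4% = 7.10%
E(R) = R_f + β × MRP = 1.4% + 0.5205 × 7.1% = 5.10%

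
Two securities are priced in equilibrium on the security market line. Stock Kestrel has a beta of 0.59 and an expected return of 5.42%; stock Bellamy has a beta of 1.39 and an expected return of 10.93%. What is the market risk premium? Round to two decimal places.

Both satisfy E(R) = R_f + β·MRP, so the slope of the SML is
MRP = (10.93% − 5.42%) / (1.39 − 0.59) = 5.51% / 0.80 = 6.8875%

6.89%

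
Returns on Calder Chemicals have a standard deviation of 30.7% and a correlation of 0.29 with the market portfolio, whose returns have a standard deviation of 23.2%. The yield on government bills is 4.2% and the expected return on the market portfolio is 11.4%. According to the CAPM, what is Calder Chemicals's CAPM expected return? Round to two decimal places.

β = ρ × σ_i / σ_m = 0.29 × 30.7% / 23.2% = 0.3838
MRP = 11.4% − 4.2% = 7.20%
E(R) = 4.2% + 0.3838 × 7.2% = 6.96%

6.96%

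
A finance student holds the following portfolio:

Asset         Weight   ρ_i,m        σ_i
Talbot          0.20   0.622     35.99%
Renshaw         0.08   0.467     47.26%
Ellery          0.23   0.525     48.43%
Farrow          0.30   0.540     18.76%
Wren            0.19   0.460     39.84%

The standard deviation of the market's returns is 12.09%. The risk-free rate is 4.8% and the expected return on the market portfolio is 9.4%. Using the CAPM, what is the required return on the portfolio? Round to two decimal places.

11.88%

β_Talbot = 0.622 × 35.99% / 12.09% = 1.8516
β_Renshaw = 0.467 × 47.26% / 12.09% = 1.8255
β_Ellery = 0.525 × 48.43% / 12.09% = 2.1030
β_Farrow = 0.540 × 18.76% / 12.09% = 0.8379
β_Wren = 0.460 × 39.84% / 12.09% = 1.5158
β_P = Σ w_i β_i = 0.20×1.8516 + 0.08×1.8255 + 0.23×2.1030 + 0.30×0.8379 + 0.19×1.5158 = 1.5394
MRP = 9.4% − 4.8% = 4.60%
E(R_P) = R_f + β_P × MRP = 4.8% + 1.5394 × 4.6% = 11.88%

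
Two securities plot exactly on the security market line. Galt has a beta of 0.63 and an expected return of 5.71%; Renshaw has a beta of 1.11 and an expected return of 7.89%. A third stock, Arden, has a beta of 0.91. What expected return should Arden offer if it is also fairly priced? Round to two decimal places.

6.98%

MRP (SML slope) = (7.89% − 5.71%) / (1.11 − 0.63) = 2.18% / 0.48 = 4.5417%
R_f (intercept) = 5.71% − 0.63 × 4.5417% = 2.8487%
E(R_Arden) = R_f + β × MRP = 2.8487% + 0.91 × 4.5417% = 6.98%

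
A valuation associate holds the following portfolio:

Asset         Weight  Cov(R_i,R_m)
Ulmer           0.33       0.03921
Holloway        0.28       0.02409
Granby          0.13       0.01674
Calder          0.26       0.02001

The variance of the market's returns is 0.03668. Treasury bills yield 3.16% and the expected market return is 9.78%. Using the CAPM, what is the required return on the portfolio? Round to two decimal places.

β_Ulmer = 0.03921 / 0.03668 = 1.0690
β_Holloway = 0.02409 / 0.03668 = 0.6568
β_Granby = 0.01674 / 0.03668 = 0.4564
β_Calder = 0.02001 / 0.03668 = 0.5455
β_P = Σ w_i β_i = 0.33×1.0690 + 0.28×0.6568 + 0.13×0.4564 + 0.26×0.5455 = 0.7378
MRP = 9.78% − 3.16% = 6.62%
E(R_P) = R_f + β_P × MRP = 3.16% + 0.7378 × 6.62% = 8.04%

8.04%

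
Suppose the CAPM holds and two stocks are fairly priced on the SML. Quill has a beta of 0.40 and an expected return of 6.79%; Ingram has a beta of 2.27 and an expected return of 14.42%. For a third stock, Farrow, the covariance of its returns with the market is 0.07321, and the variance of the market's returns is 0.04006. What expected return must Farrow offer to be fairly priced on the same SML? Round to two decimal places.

MRP = (14.42% − 6.79%) / (2.27 − 0.40) = 4.0802%
R_f = 6.79% − 0.40 × 4.0802% = 5.1579%
β_Farrow = Cov / Var(R_m) = 0.07321 / 0.04006 = 1.8275
E(R_Farrow) = R_f + β × MRP = 5.1579% + 1.8275 × 4.0802% = 12.61%

12.61%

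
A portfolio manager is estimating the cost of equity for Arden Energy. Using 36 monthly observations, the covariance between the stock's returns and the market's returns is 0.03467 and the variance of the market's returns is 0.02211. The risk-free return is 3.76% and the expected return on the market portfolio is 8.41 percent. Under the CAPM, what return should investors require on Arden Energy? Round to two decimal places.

β = Cov(R_i, R_m) / Var(R_m) = 0.03467 / 0.02211 = 1.5681
MRP = 8.41% − 3.76% = 4.65%
E(R) = R_f + β × MRP = 3.76% + 1.5681 × 4.65% = 11.05%

11.05%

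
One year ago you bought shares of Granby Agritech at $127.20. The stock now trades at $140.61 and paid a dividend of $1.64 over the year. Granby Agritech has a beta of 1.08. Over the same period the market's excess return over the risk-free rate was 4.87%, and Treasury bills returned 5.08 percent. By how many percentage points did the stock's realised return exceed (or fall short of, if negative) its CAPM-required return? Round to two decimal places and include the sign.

+1.49%

Realised HPR = (P1 + D1 − P0) / P0 = (140.61 + 1.64 − 127.20) / 127.20 = 15.05 / 127.20 = 11.8318%
CAPM required = R_f + β·MRP = 5.08% + 1.08 × 4.87% = 10.3396%
α = realised − required = 11.8318% − 10.3396% = +1.49%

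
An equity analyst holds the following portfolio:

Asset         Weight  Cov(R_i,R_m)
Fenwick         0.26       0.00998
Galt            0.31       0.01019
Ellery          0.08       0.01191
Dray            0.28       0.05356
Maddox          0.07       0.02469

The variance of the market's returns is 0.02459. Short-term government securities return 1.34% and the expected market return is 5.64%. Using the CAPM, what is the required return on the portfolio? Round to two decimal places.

5.44%

β_Fenwick = 0.00998 / 0.02459 = 0.4059
β_Galt = 0.01019 / 0.02459 = 0.4144
β_Ellery = 0.01191 / 0.02459 = 0.4843
β_Dray = 0.05356 / 0.02459 = 2.1781
β_Maddox = 0.02469 / 0.02459 = 1.0041
β_P = Σ w_i β_i = 0.26×0.4059 + 0.31×0.4144 + 0.08×0.4843 + 0.28×2.1781 + 0.07×1.0041 = 0.9529
MRP = 5.64% − 1.34% = 4.30%
E(R_P) = R_f + β_P × MRP = 1.34% + 0.9529 × 4.30% = 5.44%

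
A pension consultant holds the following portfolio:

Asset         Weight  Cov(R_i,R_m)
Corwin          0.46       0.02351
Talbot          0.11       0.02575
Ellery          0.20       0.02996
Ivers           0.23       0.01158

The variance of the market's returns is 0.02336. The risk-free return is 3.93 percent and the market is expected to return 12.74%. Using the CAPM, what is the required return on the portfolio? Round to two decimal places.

12.34%

β_Corwin = 0.02351 / 0.02336 = 1.0064
β_Talbot = 0.02575 / 0.02336 = 1.1023
β_Ellery = 0.02996 / 0.02336 = 1.2825
β_Ivers = 0.01158 / 0.02336 = 0.4957
β_P = Σ w_i β_i = 0.46×1.0064 + 0.11×1.1023 + 0.20×1.2825 + 0.23×0.4957 = 0.9547
MRP = 12.74% − 3.93% = 8.81%
E(R_P) = R_f + β_P × MRP = 3.93% + 0.9547 × 8.81% = 12.34%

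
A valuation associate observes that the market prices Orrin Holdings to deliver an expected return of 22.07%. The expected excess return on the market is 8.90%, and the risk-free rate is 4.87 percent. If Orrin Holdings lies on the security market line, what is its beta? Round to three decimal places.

1.933

β = (E(R) − R_f) / MRP = (22.07% − 4.87%) / 8.90% = 17.20% / 8.90% = 1.933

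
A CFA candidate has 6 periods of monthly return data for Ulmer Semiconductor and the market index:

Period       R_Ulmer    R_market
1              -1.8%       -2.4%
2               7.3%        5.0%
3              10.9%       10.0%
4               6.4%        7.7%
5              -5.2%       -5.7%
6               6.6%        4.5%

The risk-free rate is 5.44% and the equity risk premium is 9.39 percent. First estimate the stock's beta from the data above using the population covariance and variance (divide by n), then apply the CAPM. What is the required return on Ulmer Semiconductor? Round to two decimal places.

14.80%

Mean R_i = (-1.8 + 7.3 + 10.9 + 6.4 − 5.2 + 6.6) / 6 = 4.0333%
Mean R_m = (-2.4 + 5.0 + 10.0 + 7.7 − 5.7 + 4.5) / 6 = 3.1833%
Σ(R_i − R̄_i)(R_m − R̄_m) = 181.4033  ⇒  Cov = 181.4033 / 6 = 30.2339
Σ(R_m − R̄_m)² = 181.9883  ⇒  Var(R_m) = 181.9883 / 6 = 30.3314
β = Cov / Var(R_m) = 30.2339 / 30.3314 = 0.9968
E(R) = R_f + β × MRP = 5.44% + 0.9968 × 9.39% = 14.80%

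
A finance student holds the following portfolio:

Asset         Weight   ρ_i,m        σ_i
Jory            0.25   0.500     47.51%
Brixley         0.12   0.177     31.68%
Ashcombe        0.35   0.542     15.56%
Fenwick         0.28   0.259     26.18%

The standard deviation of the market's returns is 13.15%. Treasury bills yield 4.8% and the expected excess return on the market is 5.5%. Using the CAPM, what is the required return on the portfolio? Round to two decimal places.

β_Jory = 0.500 × 47.51% / 13.15% = 1.8065
β_Brixley = 0.177 × 31.68% / 13.15% = 0.4264
β_Ashcombe = 0.542 × 15.56% / 13.15% = 0.6413
β_Fenwick = 0.259 × 26.18% / 13.15% = 0.5156
β_P = Σ w_i β_i = 0.25×1.8065 + 0.12×0.4264 + 0.35×0.6413 + 0.28×0.5156 = 0.8716
E(R_P) = R_f + β_P × MRP = 4.8% + 0.8716 × 5.5% = 9.59%

9.59%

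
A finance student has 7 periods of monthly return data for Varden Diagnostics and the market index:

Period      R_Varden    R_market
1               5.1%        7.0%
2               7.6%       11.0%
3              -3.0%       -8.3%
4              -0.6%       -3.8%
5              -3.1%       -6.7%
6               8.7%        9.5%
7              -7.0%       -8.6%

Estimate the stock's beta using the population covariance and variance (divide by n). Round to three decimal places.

0.670

Mean R_i = (5.1 + 7.6 − 3.0 − 0.6 − 3.1 + 8.7 − 7.0) / 7 = 1.1000%
Mean R_m = (7.0 + 11.0 − 8.3 − 3.8 − 6.7 + 9.5 − 8.6) / 7 = 0.0143%
Σ(R_i − R̄_i)(R_m − R̄_m) = 309.9900  ⇒  Cov = 309.9900 / 7 = 44.2843
Σ(R_m − R̄_m)² = 462.4286  ⇒  Var(R_m) = 462.4286 / 7 = 66.0612
β = Cov / Var(R_m) = 44.2843 / 66.0612 = 0.6704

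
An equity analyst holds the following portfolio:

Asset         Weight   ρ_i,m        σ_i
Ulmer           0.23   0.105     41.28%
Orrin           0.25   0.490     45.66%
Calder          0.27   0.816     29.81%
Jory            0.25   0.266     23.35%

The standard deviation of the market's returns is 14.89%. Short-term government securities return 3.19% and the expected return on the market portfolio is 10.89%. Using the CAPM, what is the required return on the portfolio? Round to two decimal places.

10.80%

β_Ulmer = 0.105 × 41.28% / 14.89% = 0.2911
β_Orrin = 0.490 × 45.66% / 14.89% = 1.5026
β_Calder = 0.816 × 29.81% / 14.89% = 1.6336
β_Jory = 0.266 × 23.35% / 14.89% = 0.4171
β_P = Σ w_i β_i = 0.23×0.2911 + 0.25×1.5026 + 0.27×1.6336 + 0.25×0.4171 = 0.9880
MRP = 10.89% − 3.19% = 7.70%
E(R_P) = R_f + β_P × MRP = 3.19% + 0.9880 × 7.70% = 10.80%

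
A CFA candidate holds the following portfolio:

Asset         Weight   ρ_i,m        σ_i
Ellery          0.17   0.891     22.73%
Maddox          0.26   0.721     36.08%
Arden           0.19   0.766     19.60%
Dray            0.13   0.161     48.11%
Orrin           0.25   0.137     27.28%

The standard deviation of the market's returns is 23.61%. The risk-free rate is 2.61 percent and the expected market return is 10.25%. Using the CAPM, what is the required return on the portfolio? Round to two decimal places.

7.46%

β_Ellery = 0.891 × 22.73% / 23.61% = 0.8578
β_Maddox = 0.721 × 36.08% / 23.61% = 1.1018
β_Arden = 0.766 × 19.60% / 23.61% = 0.6359
β_Dray = 0.161 × 48.11% / 23.61% = 0.3281
β_Orrin = 0.137 × 27.28% / 23.61% = 0.1583
β_P = Σ w_i β_i = 0.17×0.8578 + 0.26×1.1018 + 0.19×0.6359 + 0.13×0.3281 + 0.25×0.1583 = 0.6353
MRP = 10.25% − 2.61% = 7.64%
E(R_P) = R_f + β_P × MRP = 2.61% + 0.6353 × 7.64% = 7.46%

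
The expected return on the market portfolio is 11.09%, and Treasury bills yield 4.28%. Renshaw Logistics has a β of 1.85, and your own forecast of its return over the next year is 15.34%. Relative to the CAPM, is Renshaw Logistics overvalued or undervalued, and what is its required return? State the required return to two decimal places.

Overvalued; required return 16.88%

MRP = 11.09% − 4.28% = 6.81%
Required return = R_f + β·MRP = 4.28% + 1.85 × 6.81% = 16.88%
Forecast 15.34% < required 16.88% → the stock plots below the SML → overvalued.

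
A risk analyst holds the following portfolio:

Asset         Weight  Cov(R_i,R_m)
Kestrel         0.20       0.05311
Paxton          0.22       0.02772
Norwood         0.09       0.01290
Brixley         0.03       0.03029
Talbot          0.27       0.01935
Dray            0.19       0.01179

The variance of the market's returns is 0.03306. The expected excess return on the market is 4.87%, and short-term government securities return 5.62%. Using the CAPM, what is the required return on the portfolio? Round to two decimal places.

β_Kestrel = 0.05311 / 0.03306 = 1.6065
β_Paxton = 0.02772 / 0.03306 = 0.8385
β_Norwood = 0.01290 / 0.03306 = 0.3902
β_Brixley = 0.03029 / 0.03306 = 0.9162
β_Talbot = 0.01935 / 0.03306 = 0.5853
β_Dray = 0.01179 / 0.03306 = 0.3566
β_P = Σ w_i β_i = 0.20×1.6065 + 0.22×0.8385 + 0.09×0.3902 + 0.03×0.9162 + 0.27×0.5853 + 0.19×0.3566 = 0.7942
E(R_P) = R_f + β_P × MRP = 5.62% + 0.7942 × 4.87% = 9.49%

9.49%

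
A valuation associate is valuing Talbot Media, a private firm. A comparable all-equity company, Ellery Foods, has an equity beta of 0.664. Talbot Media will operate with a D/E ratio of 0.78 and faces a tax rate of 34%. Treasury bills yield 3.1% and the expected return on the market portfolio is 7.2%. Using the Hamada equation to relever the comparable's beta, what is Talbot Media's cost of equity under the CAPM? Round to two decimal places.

7.22%

β_L = β_U × [1 + (1 − t)(D/E)] = 0.664 × [1 + (1 − 0.34) × 0.78]
    = 0.664 × [1 + 0.66 × 0.78] = 0.664 × 1.5148 = 1.0058
MRP = 7.2% − 3.1% = 4.10%
E(R) = R_f + β_L × MRP = 3.1% + 1.0058 × 4.1% = 7.22%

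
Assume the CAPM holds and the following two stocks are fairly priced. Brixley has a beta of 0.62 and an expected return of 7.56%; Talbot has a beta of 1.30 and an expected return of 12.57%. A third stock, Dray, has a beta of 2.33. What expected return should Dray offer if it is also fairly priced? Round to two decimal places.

MRP (SML slope) = (12.57% − 7.56%) / (1.30 − 0.62) = 5.01% / 0.68 = 7.3676%
R_f (intercept) = 7.56% − 0.62 × 7.3676% = 2.9921%
E(R_Dray) = R_f + β × MRP = 2.9921% + 2.33 × 7.3676% = 20.16%

20.16%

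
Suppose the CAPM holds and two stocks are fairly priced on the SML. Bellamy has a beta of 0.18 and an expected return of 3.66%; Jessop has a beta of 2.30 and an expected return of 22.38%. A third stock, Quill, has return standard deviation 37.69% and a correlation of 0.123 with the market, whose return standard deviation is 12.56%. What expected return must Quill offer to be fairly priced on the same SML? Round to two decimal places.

MRP = (22.38% − 3.66%) / (2.30 − 0.18) = 8.8302%
R_f = 3.66% − 0.18 × 8.8302% = 2.0706%
β_Quill = ρ·σ_i/σ_m = 0.123 × 37.69 / 12.56 = 0.3691
E(R_Quill) = R_f + β × MRP = 2.0706% + 0.3691 × 8.8302% = 5.33%

5.33%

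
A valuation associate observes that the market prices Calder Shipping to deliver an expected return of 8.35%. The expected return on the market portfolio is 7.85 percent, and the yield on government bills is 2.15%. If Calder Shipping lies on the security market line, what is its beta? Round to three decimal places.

MRP = 7.85% − 2.15% = 5.70%
β = (E(R) − R_f) / MRP = (8.35% − 2.15%) / 5.70% = 6.20% / 5.70% = 1.088

1.088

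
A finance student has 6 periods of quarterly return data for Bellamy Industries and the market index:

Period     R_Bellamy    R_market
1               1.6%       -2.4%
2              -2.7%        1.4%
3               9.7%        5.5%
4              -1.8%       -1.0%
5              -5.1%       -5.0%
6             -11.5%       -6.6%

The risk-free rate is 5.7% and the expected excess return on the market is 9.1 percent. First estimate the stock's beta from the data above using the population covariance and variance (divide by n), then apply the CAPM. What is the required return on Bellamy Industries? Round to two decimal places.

Mean R_i = (1.6 − 2.7 + 9.7 − 1.8 − 5.1 − 11.5) / 6 = -1.6333%
Mean R_m = (-2.4 + 1.4 + 5.5 − 1.0 − 5.0 − 6.6) / 6 = -1.3500%
Σ(R_i − R̄_i)(R_m − R̄_m) = 135.7000  ⇒  Cov = 135.7000 / 6 = 22.6167
Σ(R_m − R̄_m)² = 96.5950  ⇒  Var(R_m) = 96.5950 / 6 = 16.0992
β = Cov / Var(R_m) = 22.6167 / 16.0992 = 1.4048
E(R) = R_f + β × MRP = 5.7% + 1.4048 × 9.1% = 18.48%

18.48%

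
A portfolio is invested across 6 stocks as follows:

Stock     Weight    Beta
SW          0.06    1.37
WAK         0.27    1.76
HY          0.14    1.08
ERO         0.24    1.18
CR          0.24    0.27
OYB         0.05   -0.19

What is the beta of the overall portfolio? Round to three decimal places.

β_P = Σ w_i β_i = 0.06×1.37 + 0.27×1.76 + 0.14×1.08 + 0.24×1.18 + 0.24×0.27 + 0.05×-0.19 = 1.0471

1.047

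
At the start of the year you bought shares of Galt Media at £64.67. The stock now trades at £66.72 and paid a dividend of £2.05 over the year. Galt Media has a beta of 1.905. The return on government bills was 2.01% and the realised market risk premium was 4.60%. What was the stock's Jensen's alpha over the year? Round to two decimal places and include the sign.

Realised HPR = (P1 + D1 − P0) / P0 = (66.72 + 2.05 − 64.67) / 64.67 = 4.10 / 64.67 = 6.3399%
CAPM required = R_f + β·MRP = 2.01% + 1.905 × 4.60% = 10.77300%
α = realised − required = 6.3399% − 10.77300% = -4.43%

-4.43%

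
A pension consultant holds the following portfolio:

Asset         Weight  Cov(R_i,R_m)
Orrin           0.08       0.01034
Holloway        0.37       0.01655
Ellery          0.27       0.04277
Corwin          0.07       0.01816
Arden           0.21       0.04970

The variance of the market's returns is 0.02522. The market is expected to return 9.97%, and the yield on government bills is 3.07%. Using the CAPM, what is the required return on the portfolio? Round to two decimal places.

11.33%

β_Orrin = 0.01034 / 0.02522 = 0.4100
β_Holloway = 0.01655 / 0.02522 = 0.6562
β_Ellery = 0.04277 / 0.02522 = 1.6959
β_Corwin = 0.01816 / 0.02522 = 0.7201
β_Arden = 0.04970 / 0.02522 = 1.9707
β_P = Σ w_i β_i = 0.08×0.4100 + 0.37×0.6562 + 0.27×1.6959 + 0.07×0.7201 + 0.21×1.9707 = 1.1977
MRP = 9.97% − 3.07% = 6.90%
E(R_P) = R_f + β_P × MRP = 3.07% + 1.1977 × 6.90% = 11.33%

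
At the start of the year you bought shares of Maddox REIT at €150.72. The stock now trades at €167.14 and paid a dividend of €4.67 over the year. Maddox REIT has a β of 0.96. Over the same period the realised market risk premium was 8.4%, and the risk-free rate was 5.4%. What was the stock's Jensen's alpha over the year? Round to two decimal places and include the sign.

+0.53%

Realised HPR = (P1 + D1 − P0) / P0 = (167.14 + 4.67 − 150.72) / 150.72 = 21.09 / 150.72 = 13.9928%
CAPM required = R_f + β·MRP = 5.4% + 0.96 × 8.4% = 13.4640%
α = realised − required = 13.9928% − 13.4640% = +0.53%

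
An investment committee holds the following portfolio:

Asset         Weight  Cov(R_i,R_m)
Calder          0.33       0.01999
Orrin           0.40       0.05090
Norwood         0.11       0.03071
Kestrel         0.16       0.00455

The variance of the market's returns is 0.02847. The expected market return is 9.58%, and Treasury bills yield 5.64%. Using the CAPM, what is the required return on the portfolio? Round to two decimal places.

9.94%

β_Calder = 0.01999 / 0.02847 = 0.7021
β_Orrin = 0.05090 / 0.02847 = 1.7878
β_Norwood = 0.03071 / 0.02847 = 1.0787
β_Kestrel = 0.00455 / 0.02847 = 0.1598
β_P = Σ w_i β_i = 0.33×0.7021 + 0.40×1.7878 + 0.11×1.0787 + 0.16×0.1598 = 1.0910
MRP = 9.58% − 5.64% = 3.94%
E(R_P) = R_f + β_P × MRP = 5.64% + 1.0910 × 3.94% = 9.94%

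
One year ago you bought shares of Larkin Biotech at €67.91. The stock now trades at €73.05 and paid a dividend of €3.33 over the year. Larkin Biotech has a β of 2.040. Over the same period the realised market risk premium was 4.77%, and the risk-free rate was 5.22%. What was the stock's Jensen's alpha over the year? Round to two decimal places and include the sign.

-2.48%

Realised HPR = (P1 + D1 − P0) / P0 = (73.05 + 3.33 − 67.91) / 67.91 = 8.47 / 67.91 = 12.4724%
CAPM required = R_f + β·MRP = 5.22% + 2.040 × 4.77% = 14.95080%
α = realised − required = 12.4724% − 14.95080% = -2.48%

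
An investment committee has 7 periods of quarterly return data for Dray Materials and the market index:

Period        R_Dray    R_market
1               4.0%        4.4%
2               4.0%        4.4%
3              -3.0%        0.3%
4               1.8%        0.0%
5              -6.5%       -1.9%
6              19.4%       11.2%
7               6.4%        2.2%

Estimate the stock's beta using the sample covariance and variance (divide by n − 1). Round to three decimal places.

Mean R_i = (4.0 + 4.0 − 3.0 + 1.8 − 6.5 + 19.4 + 6.4) / 7 = 3.7286%
Mean R_m = (4.4 + 4.4 + 0.3 + 0.0 − 1.9 + 11.2 + 2.2) / 7 = 2.9429%
Σ(R_i − R̄_i)(R_m − R̄_m) = 201.2014  ⇒  Cov = 201.2014 / 6 = 33.5336
Σ(R_m − R̄_m)² = 112.0771  ⇒  Var(R_m) = 112.0771 / 6 = 18.6795
β = Cov / Var(R_m) = 33.5336 / 18.6795 = 1.7952

1.795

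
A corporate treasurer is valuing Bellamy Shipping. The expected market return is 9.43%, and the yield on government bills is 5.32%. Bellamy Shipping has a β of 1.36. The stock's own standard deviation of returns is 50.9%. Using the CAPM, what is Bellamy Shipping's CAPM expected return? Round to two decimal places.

Market risk premium = E(R_m) − R_f = 9.43% − 5.32% = 4.11%
E(R) = R_f + β × MRP = 5.32% + 1.36 × 4.11% = 10.91%

10.91%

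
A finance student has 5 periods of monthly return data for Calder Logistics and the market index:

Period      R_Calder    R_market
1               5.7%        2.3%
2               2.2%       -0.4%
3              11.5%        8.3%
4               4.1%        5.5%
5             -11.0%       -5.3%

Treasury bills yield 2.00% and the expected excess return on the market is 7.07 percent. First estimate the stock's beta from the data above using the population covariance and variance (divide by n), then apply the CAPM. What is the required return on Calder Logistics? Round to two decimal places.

12.35%

Mean R_i = (5.7 + 2.2 + 11.5 + 4.1 − 11.0) / 5 = 2.5000%
Mean R_m = (2.3 − 0.4 + 8.3 + 5.5 − 5.3) / 5 = 2.0800%
Σ(R_i − R̄_i)(R_m − R̄_m) = 162.5300  ⇒  Cov = 162.5300 / 5 = 32.5060
Σ(R_m − R̄_m)² = 111.0480  ⇒  Var(R_m) = 111.0480 / 5 = 22.2096
β = Cov / Var(R_m) = 32.5060 / 22.2096 = 1.4636
E(R) = R_f + β × MRP = 2.00% + 1.4636 × 7.07% = 12.35%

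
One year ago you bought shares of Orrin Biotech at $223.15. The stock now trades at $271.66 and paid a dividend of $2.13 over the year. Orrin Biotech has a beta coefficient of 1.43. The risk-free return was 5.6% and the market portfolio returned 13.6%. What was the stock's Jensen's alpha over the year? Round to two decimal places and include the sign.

+5.65%

Realised HPR = (P1 + D1 − P0) / P0 = (271.66 + 2.13 − 223.15) / 223.15 = 50.64 / 223.15 = 22.6933%
MRP = 13.6% − 5.6% = 8.00%
CAPM required = R_f + β·MRP = 5.6% + 1.43 × 8.0% = 17.0400%
α = realised − required = 22.6933% − 17.0400% = +5.65%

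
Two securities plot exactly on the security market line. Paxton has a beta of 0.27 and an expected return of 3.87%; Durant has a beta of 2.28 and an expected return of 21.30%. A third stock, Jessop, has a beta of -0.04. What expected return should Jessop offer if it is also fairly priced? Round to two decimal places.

1.18%

MRP (SML slope) = (21.30% − 3.87%) / (2.28 − 0.27) = 17.43% / 2.01 = 8.6716%
R_f (intercept) = 3.87% − 0.27 × 8.6716% = 1.5287%
E(R_Jessop) = R_f + β × MRP = 1.5287% + -0.04 × 8.6716% = 1.18%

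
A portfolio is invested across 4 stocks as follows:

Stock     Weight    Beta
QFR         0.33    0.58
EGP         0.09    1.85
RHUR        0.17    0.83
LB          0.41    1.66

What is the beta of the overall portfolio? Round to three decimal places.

β_P = Σ w_i β_i = 0.33×0.58 + 0.09×1.85 + 0.17×0.83 + 0.41×1.66 = 1.1796

1.180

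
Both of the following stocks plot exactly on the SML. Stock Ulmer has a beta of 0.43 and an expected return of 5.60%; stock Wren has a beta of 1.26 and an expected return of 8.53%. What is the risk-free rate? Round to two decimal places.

4.08%

Both satisfy E(R) = R_f + β·MRP, so the slope of the SML is
MRP = (8.53% − 5.60%) / (1.26 − 0.43) = 2.93% / 0.83 = 3.5301%
R_f = E(R_Ulmer) − β_Ulmer·MRP = 5.60% − 0.43 × 3.5301% = 4.0821%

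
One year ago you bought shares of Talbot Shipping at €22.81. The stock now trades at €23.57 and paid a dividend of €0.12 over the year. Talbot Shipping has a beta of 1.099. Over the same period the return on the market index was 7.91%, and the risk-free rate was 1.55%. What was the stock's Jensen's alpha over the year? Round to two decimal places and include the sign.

Realised HPR = (P1 + D1 − P0) / P0 = (23.57 + 0.12 − 22.81) / 22.81 = 0.88 / 22.81 = 3.8580%
MRP = 7.91% − 1.55% = 6.36%
CAPM required = R_f + β·MRP = 1.55% + 1.099 × 6.36% = 8.53964%
α = realised − required = 3.8580% − 8.53964% = -4.68%

-4.68%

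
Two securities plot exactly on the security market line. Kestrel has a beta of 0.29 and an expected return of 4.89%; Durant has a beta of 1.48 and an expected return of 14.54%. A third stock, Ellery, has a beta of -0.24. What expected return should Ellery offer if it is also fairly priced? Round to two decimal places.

0.59%

MRP (SML slope) = (14.54% − 4.89%) / (1.48 − 0.29) = 9.65% / 1.19 = 8.1092%
R_f (intercept) = 4.89% − 0.29 × 8.1092% = 2.5383%
E(R_Ellery) = R_f + β × MRP = 2.5383% + -0.24 × 8.1092% = 0.59%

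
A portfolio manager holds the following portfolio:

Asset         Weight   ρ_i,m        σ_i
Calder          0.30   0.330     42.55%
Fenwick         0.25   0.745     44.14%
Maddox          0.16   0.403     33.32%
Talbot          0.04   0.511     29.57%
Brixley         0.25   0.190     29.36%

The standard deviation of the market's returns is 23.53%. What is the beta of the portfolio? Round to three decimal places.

β_Calder = 0.330 × 42.55% / 23.53% = 0.5967
β_Fenwick = 0.745 × 44.14% / 23.53% = 1.3975
β_Maddox = 0.403 × 33.32% / 23.53% = 0.5707
β_Talbot = 0.511 × 29.57% / 23.53% = 0.6422
β_Brixley = 0.190 × 29.36% / 23.53% = 0.2371
β_P = Σ w_i β_i = 0.30×0.5967 + 0.25×1.3975 + 0.16×0.5707 + 0.04×0.6422 + 0.25×0.2371 = 0.7047

0.705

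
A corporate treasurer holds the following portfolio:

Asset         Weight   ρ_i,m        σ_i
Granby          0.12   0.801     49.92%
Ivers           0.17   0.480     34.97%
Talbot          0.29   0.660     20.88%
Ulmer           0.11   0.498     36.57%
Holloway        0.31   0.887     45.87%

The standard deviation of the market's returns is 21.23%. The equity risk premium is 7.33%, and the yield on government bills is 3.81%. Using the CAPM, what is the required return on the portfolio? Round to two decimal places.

12.88%

β_Granby = 0.801 × 49.92% / 21.23% = 1.8835
β_Ivers = 0.480 × 34.97% / 21.23% = 0.7907
β_Talbot = 0.660 × 20.88% / 21.23% = 0.6491
β_Ulmer = 0.498 × 36.57% / 21.23% = 0.8578
β_Holloway = 0.887 × 45.87% / 21.23% = 1.9165
β_P = Σ w_i β_i = 0.12×1.8835 + 0.17×0.7907 + 0.29×0.6491 + 0.11×0.8578 + 0.31×1.9165 = 1.2372
E(R_P) = R_f + β_P × MRP = 3.81% + 1.2372 × 7.33% = 12.88%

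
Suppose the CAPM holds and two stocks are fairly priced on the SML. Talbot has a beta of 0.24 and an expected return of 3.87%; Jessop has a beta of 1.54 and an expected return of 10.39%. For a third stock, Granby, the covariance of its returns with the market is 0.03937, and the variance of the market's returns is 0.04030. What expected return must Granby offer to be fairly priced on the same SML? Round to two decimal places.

MRP = (10.39% − 3.87%) / (1.54 − 0.24) = 5.0154%
R_f = 3.87% − 0.24 × 5.0154% = 2.6663%
β_Granby = Cov / Var(R_m) = 0.03937 / 0.04030 = 0.9769
E(R_Granby) = R_f + β × MRP = 2.6663% + 0.9769 × 5.0154% = 7.57%

7.57%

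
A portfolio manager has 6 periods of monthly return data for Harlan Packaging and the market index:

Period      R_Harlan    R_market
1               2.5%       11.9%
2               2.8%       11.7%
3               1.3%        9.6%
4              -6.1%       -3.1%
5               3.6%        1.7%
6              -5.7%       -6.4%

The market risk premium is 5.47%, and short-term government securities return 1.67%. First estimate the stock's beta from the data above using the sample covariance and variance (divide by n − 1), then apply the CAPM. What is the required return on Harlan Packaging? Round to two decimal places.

4.15%

Mean R_i = (2.5 + 2.8 + 1.3 − 6.1 + 3.6 − 5.7) / 6 = -0.2667%
Mean R_m = (11.9 + 11.7 + 9.6 − 3.1 + 1.7 − 6.4) / 6 = 4.2333%
Σ(R_i − R̄_i)(R_m − R̄_m) = 143.2733  ⇒  Cov = 143.2733 / 5 = 28.6547
Σ(R_m − R̄_m)² = 316.5933  ⇒  Var(R_m) = 316.5933 / 5 = 63.3187
β = Cov / Var(R_m) = 28.6547 / 63.3187 = 0.4525
E(R) = R_f + β × MRP = 1.67% + 0.4525 × 5.47% = 4.15%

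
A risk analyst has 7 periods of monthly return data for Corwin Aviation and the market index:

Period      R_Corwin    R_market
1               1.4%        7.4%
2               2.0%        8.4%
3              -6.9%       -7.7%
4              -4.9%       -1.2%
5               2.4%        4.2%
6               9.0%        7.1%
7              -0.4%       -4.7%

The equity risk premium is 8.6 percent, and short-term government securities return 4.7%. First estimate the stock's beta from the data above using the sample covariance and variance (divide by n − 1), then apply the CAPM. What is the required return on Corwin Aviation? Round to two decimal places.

Mean R_i = (1.4 + 2.0 − 6.9 − 4.9 + 2.4 + 9.0 − 0.4) / 7 = 0.3714%
Mean R_m = (7.4 + 8.4 − 7.7 − 1.2 + 4.2 + 7.1 − 4.7) / 7 = 1.9286%
Σ(R_i − R̄_i)(R_m − R̄_m) = 157.0157  ⇒  Cov = 157.0157 / 6 = 26.1693
Σ(R_m − R̄_m)² = 250.1543  ⇒  Var(R_m) = 250.1543 / 6 = 41.6924
β = Cov / Var(R_m) = 26.1693 / 41.6924 = 0.6277
E(R) = R_f + β × MRP = 4.7% + 0.6277 × 8.6% = 10.10%

10.10%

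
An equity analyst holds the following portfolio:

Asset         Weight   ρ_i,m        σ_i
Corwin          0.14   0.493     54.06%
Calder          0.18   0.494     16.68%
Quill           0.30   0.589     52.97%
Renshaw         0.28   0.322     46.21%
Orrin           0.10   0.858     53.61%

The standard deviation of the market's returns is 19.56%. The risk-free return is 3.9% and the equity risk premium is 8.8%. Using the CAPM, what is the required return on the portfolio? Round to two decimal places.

14.40%

β_Corwin = 0.493 × 54.06% / 19.56% = 1.3626
β_Calder = 0.494 × 16.68% / 19.56% = 0.4213
β_Quill = 0.589 × 52.97% / 19.56% = 1.5951
β_Renshaw = 0.322 × 46.21% / 19.56% = 0.7607
β_Orrin = 0.858 × 53.61% / 19.56% = 2.3516
β_P = Σ w_i β_i = 0.14×1.3626 + 0.18×0.4213 + 0.30×1.5951 + 0.28×0.7607 + 0.10×2.3516 = 1.1933
E(R_P) = R_f + β_P × MRP = 3.9% + 1.1933 × 8.8% = 14.40%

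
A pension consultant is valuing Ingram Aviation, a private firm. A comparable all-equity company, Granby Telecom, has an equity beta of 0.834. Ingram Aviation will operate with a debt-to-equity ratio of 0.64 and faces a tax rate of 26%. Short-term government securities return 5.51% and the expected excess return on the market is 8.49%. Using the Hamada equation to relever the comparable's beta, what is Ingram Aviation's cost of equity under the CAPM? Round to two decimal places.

β_L = β_U × [1 + (1 − t)(D/E)] = 0.834 × [1 + (1 − 0.26) × 0.64]
    = 0.834 × [1 + 0.74 × 0.64] = 0.834 × 1.4736 = 1.2290
E(R) = R_f + β_L × MRP = 5.51% + 1.2290 × 8.49% = 15.94%

15.94%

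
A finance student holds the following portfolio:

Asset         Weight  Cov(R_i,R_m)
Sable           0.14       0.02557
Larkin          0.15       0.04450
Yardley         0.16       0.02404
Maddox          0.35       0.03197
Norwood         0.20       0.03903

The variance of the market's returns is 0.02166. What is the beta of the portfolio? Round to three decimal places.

1.528

β_Sable = 0.02557 / 0.02166 = 1.1805
β_Larkin = 0.04450 / 0.02166 = 2.0545
β_Yardley = 0.02404 / 0.02166 = 1.1099
β_Maddox = 0.03197 / 0.02166 = 1.4760
β_Norwood = 0.03903 / 0.02166 = 1.8019
β_P = Σ w_i β_i = 0.14×1.1805 + 0.15×2.0545 + 0.16×1.1099 + 0.35×1.4760 + 0.20×1.8019 = 1.5280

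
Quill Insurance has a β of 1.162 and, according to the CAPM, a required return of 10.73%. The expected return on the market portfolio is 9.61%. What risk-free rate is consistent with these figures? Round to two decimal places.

E(R) = R_f + β(E(R_m) − R_f) = R_f(1 − β) + β·E(R_m)
10.73% = R_f × (1 − 1.162) + 1.162 × 9.61%
10.73% = R_f × -0.162 + 11.16682%
R_f = (10.73% − 11.16682%) / -0.162 = 2.70%

2.70%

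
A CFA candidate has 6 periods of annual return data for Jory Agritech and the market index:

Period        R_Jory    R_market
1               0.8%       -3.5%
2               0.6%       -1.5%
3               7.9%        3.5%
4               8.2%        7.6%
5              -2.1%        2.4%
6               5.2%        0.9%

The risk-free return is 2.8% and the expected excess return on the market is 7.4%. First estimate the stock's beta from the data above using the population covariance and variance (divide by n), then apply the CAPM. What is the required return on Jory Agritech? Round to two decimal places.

8.00%

Mean R_i = (0.8 + 0.6 + 7.9 + 8.2 − 2.1 + 5.2) / 6 = 3.4333%
Mean R_m = (-3.5 − 1.5 + 3.5 + 7.6 + 2.4 + 0.9) / 6 = 1.5667%
Σ(R_i − R̄_i)(R_m − R̄_m) = 53.6367  ⇒  Cov = 53.6367 / 6 = 8.9395
Σ(R_m − R̄_m)² = 76.3533  ⇒  Var(R_m) = 76.3533 / 6 = 12.7256
β = Cov / Var(R_m) = 8.9395 / 12.7256 = 0.7025
E(R) = R_f + β × MRP = 2.8% + 0.7025 × 7.4% = 8.00%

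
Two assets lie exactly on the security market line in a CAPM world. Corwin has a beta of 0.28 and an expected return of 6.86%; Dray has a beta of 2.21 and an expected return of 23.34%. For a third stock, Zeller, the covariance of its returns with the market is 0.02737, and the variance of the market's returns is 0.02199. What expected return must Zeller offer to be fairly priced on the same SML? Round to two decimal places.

15.10%

MRP = (23.34% − 6.86%) / (2.21 − 0.28) = 8.5389%
R_f = 6.86% − 0.28 × 8.5389% = 4.4691%
β_Zeller = Cov / Var(R_m) = 0.02737 / 0.02199 = 1.2447
E(R_Zeller) = R_f + β × MRP = 4.4691% + 1.2447 × 8.5389% = 15.10%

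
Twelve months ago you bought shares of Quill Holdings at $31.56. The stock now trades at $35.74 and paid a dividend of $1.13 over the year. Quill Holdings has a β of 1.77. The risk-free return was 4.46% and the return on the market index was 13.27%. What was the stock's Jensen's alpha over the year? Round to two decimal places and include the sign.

Realised HPR = (P1 + D1 − P0) / P0 = (35.74 + 1.13 − 31.56) / 31.56 = 5.31 / 31.56 = 16.8251%
MRP = 13.27% − 4.46% = 8.81%
CAPM required = R_f + β·MRP = 4.46% + 1.77 × 8.81% = 20.0537%
α = realised − required = 16.8251% − 20.0537% = -3.23%

-3.23%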